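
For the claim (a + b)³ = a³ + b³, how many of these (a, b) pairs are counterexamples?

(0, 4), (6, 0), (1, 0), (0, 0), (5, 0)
Testing each pair:
(0, 4): LHS = 64, RHS = 64 → satisfies claim
(6, 0): LHS = 216, RHS = 216 → satisfies claim
(1, 0): LHS = 1, RHS = 1 → satisfies claim
(0, 0): LHS = 0, RHS = 0 → satisfies claim
(5, 0): LHS = 125, RHS = 125 → satisfies claim

That makes 0 counterexamples.

Answer: 0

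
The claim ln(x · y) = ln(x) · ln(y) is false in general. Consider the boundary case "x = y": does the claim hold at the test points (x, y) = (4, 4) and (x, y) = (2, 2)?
At (4, 4): LHS = ln(16) ≈ 2.773 ≠ RHS = ln(4)² ≈ 1.922
At (2, 2): LHS = ln(4) ≈ 1.386 ≠ RHS = ln(2)² ≈ 0.4805

Answer: No, fails at both test points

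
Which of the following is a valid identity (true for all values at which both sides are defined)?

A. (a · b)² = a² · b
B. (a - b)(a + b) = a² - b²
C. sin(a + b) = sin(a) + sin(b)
B

A: fails at (3, 7) — LHS = 441, RHS = 63.
B: holds — e.g. at (0, 1), both sides equal -1.
C: fails at (2, 3) — LHS = sin(5) ≈ -0.9589, RHS = sin(3) + sin(2) ≈ 1.05.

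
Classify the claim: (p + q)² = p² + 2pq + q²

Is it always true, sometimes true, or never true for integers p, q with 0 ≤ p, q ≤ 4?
The identity holds for every pair in the range. For instance at (p, q) = (0, 4): both sides equal 16.

Answer: Always true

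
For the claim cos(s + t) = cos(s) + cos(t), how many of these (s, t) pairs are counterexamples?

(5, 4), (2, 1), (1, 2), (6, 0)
4

Testing each pair:
(5, 4): LHS = cos(9) ≈ -0.9111, RHS = cos(4) + cos(5) ≈ -0.37 → counterexample
(2, 1): LHS = cos(3) ≈ -0.99, RHS = cos(2) + cos(1) ≈ 0.1242 → counterexample
(1, 2): LHS = cos(3) ≈ -0.99, RHS = cos(2) + cos(1) ≈ 0.1242 → counterexample
(6, 0): LHS = cos(6) ≈ 0.9602, RHS = cos(6) + 1 ≈ 1.96 → counterexample

That makes 4 counterexamples.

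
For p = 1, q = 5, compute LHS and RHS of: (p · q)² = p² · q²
LHS = (1 · 5)² = 25
RHS = 1² · 5² = 25

LHS = RHS: the two sides agree.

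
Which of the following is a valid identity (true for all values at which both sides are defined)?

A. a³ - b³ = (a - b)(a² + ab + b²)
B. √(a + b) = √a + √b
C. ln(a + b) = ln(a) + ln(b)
A

A: holds — e.g. at (6, 7), both sides equal -127.
B: fails at (1, 3) — LHS = 2, RHS = 1 + √(3) ≈ 2.732.
C: fails at (2, 5) — LHS = ln(7) ≈ 1.946, RHS = ln(2) + ln(5) ≈ 2.303.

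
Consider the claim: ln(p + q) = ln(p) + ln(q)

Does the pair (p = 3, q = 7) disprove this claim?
Yes

Substituting p = 3, q = 7:
LHS = ln(3 + 7) = ln(10) ≈ 2.303
RHS = ln(3) + ln(7) ≈ 3.045

Since LHS ≠ RHS, this pair disproves the claim.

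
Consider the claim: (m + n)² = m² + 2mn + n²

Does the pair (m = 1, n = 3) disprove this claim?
Substituting m = 1, n = 3:
LHS = (1 + 3)² = 16
RHS = 1² + 2·1·3 + 3² = 16

The sides agree, so this pair does not disprove the claim.

Answer: No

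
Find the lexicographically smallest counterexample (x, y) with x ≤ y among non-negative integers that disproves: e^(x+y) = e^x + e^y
Substituting (0, 0) into the claim:
LHS = e^(0+0) = 1
RHS = e^0 + e^0 = 2

Since LHS ≠ RHS, this pair disproves the claim, and no lexicographically smaller pair (x ≤ y, non-negative integers) does.

For instance (7, 7) is also a counterexample (LHS = e^14 ≈ 1202604.3, RHS = 2·e^7 ≈ 2193), but it's lexicographically larger.

Answer: (x, y) = (0, 0)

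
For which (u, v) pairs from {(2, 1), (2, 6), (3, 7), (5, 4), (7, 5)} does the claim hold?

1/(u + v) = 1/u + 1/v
None

Testing each pair:
(2, 1): LHS = 1/3, RHS = 3/2 → fails
(2, 6): LHS = 1/8, RHS = 2/3 → fails
(3, 7): LHS = 1/10, RHS = 10/21 → fails
(5, 4): LHS = 1/9, RHS = 9/20 → fails
(7, 5): LHS = 1/12, RHS = 12/35 → fails

No pair satisfies the claim.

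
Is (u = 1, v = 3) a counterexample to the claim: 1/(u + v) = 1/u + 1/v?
Yes

Substituting u = 1, v = 3:
LHS = 1/(1 + 3) = 1/4
RHS = 1/1 + 1/3 = 4/3

Since LHS ≠ RHS, this pair disproves the claim.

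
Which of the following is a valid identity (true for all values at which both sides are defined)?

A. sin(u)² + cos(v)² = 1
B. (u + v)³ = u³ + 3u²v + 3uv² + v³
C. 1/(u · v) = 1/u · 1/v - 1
A: fails at (2, 7) — LHS = cos(7)² + sin(2)² ≈ 1.395, RHS = 1.
B: holds — e.g. at (3, 5), both sides equal 512.
C: fails at (2, 3) — LHS = 1/6, RHS = -5/6.

Answer: B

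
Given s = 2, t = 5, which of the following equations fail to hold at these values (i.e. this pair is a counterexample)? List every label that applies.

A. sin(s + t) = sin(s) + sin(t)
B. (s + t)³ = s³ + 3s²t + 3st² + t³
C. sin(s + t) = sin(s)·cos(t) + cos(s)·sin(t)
Evaluating each claim at the given values:
A. LHS = sin(7) ≈ 0.657, RHS = sin(5) + sin(2) ≈ -0.04963 → fails here (LHS ≠ RHS)
B. LHS = 343, RHS = 343 → holds here (LHS = RHS)
C. LHS = sin(7) ≈ 0.657, RHS = sin(2)·cos(5) + sin(5)·cos(2) ≈ 0.657 → holds here (LHS = RHS)

Answer: A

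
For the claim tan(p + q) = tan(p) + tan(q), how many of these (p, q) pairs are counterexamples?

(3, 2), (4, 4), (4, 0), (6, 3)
Testing each pair:
(3, 2): LHS = tan(5) ≈ -3.381, RHS = tan(2) + tan(3) ≈ -2.328 → counterexample
(4, 4): LHS = tan(8) ≈ -6.8, RHS = 2·tan(4) ≈ 2.316 → counterexample
(4, 0): LHS = tan(4) ≈ 1.158, RHS = tan(4) ≈ 1.158 → satisfies claim
(6, 3): LHS = tan(9) ≈ -0.4523, RHS = tan(6) + tan(3) ≈ -0.4336 → counterexample

That makes 3 counterexamples.

Answer: 3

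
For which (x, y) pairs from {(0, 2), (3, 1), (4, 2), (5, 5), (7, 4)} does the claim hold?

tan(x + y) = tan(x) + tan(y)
Testing each pair:
(0, 2): LHS = tan(2) ≈ -2.185, RHS = tan(2) ≈ -2.185 → holds
(3, 1): LHS = tan(4) ≈ 1.158, RHS = tan(3) + tan(1) ≈ 1.415 → fails
(4, 2): LHS = tan(6) ≈ -0.291, RHS = tan(2) + tan(4) ≈ -1.027 → fails
(5, 5): LHS = tan(10) ≈ 0.6484, RHS = 2·tan(5) ≈ -6.761 → fails
(7, 4): LHS = tan(11) ≈ -226, RHS = tan(7) + tan(4) ≈ 2.029 → fails

1 of 5 pairs satisfies the claim.

Answer: (0, 2)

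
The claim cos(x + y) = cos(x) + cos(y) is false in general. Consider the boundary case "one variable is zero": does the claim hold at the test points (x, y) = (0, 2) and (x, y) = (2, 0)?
At (0, 2): LHS = cos(2) ≈ -0.4161 ≠ RHS = cos(2) + 1 ≈ 0.5839
At (2, 0): LHS = cos(2) ≈ -0.4161 ≠ RHS = cos(2) + 1 ≈ 0.5839

Answer: No, fails at both test points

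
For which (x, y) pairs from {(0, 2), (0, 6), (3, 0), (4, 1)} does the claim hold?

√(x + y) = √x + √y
(0, 2), (0, 6), (3, 0)

Testing each pair:
(0, 2): LHS = √(2) ≈ 1.414, RHS = √(2) ≈ 1.414 → holds
(0, 6): LHS = √(6) ≈ 2.449, RHS = √(6) ≈ 2.449 → holds
(3, 0): LHS = √(3) ≈ 1.732, RHS = √(3) ≈ 1.732 → holds
(4, 1): LHS = √(5) ≈ 2.236, RHS = 3 → fails

3 of 4 pairs satisfy the claim.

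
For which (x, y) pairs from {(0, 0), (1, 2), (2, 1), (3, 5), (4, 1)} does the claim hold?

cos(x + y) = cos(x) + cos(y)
Testing each pair:
(0, 0): LHS = 1, RHS = 2 → fails
(1, 2): LHS = cos(3) ≈ -0.99, RHS = cos(2) + cos(1) ≈ 0.1242 → fails
(2, 1): LHS = cos(3) ≈ -0.99, RHS = cos(2) + cos(1) ≈ 0.1242 → fails
(3, 5): LHS = cos(8) ≈ -0.1455, RHS = cos(3) + cos(5) ≈ -0.7063 → fails
(4, 1): LHS = cos(5) ≈ 0.2837, RHS = cos(4) + cos(1) ≈ -0.1133 → fails

No pair satisfies the claim.

Answer: None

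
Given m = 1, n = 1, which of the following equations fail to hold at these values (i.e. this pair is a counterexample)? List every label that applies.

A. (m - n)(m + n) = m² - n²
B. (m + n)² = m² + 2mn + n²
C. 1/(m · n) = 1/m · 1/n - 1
C

Evaluating each claim at the given values:
A. LHS = 0, RHS = 0 → holds here (LHS = RHS)
B. LHS = 4, RHS = 4 → holds here (LHS = RHS)
C. LHS = 1, RHS = 0 → fails here (LHS ≠ RHS)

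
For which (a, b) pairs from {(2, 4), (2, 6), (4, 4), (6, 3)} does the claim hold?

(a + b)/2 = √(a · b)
(4, 4)

Testing each pair:
(2, 4): LHS = 3, RHS = 2·√(2) ≈ 2.828 → fails
(2, 6): LHS = 4, RHS = 2·√(3) ≈ 3.464 → fails
(4, 4): LHS = 4, RHS = 4 → holds
(6, 3): LHS = 9/2, RHS = 3·√(2) ≈ 4.243 → fails

1 of 4 pairs satisfies the claim.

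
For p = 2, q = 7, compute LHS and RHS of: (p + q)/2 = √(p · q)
LHS = (2 + 7)/2 = 9/2
RHS = √(2 · 7) = √(14) ≈ 3.742

LHS ≠ RHS (they differ by about 0.7583), so the equation does not hold here.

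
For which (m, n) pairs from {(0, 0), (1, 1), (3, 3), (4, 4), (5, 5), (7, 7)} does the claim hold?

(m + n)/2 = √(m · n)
All pairs

Testing each pair:
(0, 0): LHS = 0, RHS = 0 → holds
(1, 1): LHS = 1, RHS = 1 → holds
(3, 3): LHS = 3, RHS = 3 → holds
(4, 4): LHS = 4, RHS = 4 → holds
(5, 5): LHS = 5, RHS = 5 → holds
(7, 7): LHS = 7, RHS = 7 → holds

Every pair satisfies the claim.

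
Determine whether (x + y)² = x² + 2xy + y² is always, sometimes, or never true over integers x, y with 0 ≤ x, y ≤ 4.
The identity holds for every pair in the range. For instance at (x, y) = (0, 3): both sides equal 9.

Answer: Always true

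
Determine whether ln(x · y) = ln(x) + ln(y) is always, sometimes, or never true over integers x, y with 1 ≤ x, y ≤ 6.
Always true

The identity holds for every pair in the range. For instance at (x, y) = (5, 2): both sides equal ln(10) ≈ 2.303.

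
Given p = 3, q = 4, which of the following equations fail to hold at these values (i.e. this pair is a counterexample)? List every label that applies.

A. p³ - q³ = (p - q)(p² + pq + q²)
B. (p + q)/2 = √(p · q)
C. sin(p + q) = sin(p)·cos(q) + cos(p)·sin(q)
B

Evaluating each claim at the given values:
A. LHS = -37, RHS = -37 → holds here (LHS = RHS)
B. LHS = 7/2, RHS = 2·√(3) ≈ 3.464 → fails here (LHS ≠ RHS)
C. LHS = sin(7) ≈ 0.657, RHS = sin(3)·cos(4) + sin(4)·cos(3) ≈ 0.657 → holds here (LHS = RHS)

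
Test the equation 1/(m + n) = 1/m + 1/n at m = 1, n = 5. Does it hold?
Fails

Substituting m = 1, n = 5:

LHS = 1/(1 + 5) = 1/6
RHS = 1/1 + 1/5 = 6/5

LHS ≠ RHS, so the equation does not hold at this point.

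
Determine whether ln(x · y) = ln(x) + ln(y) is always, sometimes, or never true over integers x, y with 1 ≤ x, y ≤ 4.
The identity holds for every pair in the range. For instance at (x, y) = (1, 3): both sides equal ln(3) ≈ 1.099.

Answer: Always true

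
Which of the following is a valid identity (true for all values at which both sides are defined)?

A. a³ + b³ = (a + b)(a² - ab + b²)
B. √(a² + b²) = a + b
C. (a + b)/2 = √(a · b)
A

A: holds — e.g. at (1, 4), both sides equal 65.
B: fails at (1, 2) — LHS = √(5) ≈ 2.236, RHS = 3.
C: fails at (2, 4) — LHS = 3, RHS = 2·√(2) ≈ 2.828.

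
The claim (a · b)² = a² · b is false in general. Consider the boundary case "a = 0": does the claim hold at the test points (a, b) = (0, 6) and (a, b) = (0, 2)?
At (0, 6): LHS = 0, RHS = 0 → equal
At (0, 2): LHS = 0, RHS = 0 → equal

So the claim does hold at both of these boundary points, even though it is not an identity.

Answer: Yes, holds at both test points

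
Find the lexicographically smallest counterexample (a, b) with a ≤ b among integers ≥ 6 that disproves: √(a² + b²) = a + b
Substituting (6, 6) into the claim:
LHS = √(6² + 6²) = 6·√(2) ≈ 8.485
RHS = 6 + 6 = 12

Since LHS ≠ RHS, this pair disproves the claim, and no lexicographically smaller pair (a ≤ b, integers ≥ 6) does.

For instance (13, 13) is also a counterexample (LHS = 13·√(2) ≈ 18.38, RHS = 26), but it's lexicographically larger.

Answer: (a, b) = (6, 6)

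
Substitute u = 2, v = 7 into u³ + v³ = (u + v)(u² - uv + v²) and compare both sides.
LHS = 2³ + 7³ = 351
RHS = (2 + 7)(2² - 2·7 + 7²) = 351

LHS = RHS: the two sides agree.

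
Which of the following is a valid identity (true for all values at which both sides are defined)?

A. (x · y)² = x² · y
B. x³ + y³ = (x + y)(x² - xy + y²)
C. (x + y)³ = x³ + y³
A: fails at (4, 4) — LHS = 256, RHS = 64.
B: holds — e.g. at (1, 4), both sides equal 65.
C: fails at (6, 7) — LHS = 2197, RHS = 559.

Answer: B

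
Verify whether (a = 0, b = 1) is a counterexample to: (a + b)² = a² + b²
No

Substituting a = 0, b = 1:
LHS = (0 + 1)² = 1
RHS = 0² + 1² = 1

The sides agree, so this pair does not disprove the claim.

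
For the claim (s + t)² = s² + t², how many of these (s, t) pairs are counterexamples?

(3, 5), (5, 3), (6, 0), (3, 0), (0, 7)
Testing each pair:
(3, 5): LHS = 64, RHS = 34 → counterexample
(5, 3): LHS = 64, RHS = 34 → counterexample
(6, 0): LHS = 36, RHS = 36 → satisfies claim
(3, 0): LHS = 9, RHS = 9 → satisfies claim
(0, 7): LHS = 49, RHS = 49 → satisfies claim

That makes 2 counterexamples.

Answer: 2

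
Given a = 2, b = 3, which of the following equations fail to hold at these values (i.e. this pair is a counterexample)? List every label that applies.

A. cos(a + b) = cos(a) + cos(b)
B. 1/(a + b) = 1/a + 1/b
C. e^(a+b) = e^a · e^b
Evaluating each claim at the given values:
A. LHS = cos(5) ≈ 0.2837, RHS = cos(3) + cos(2) ≈ -1.406 → fails here (LHS ≠ RHS)
B. LHS = 1/5, RHS = 5/6 → fails here (LHS ≠ RHS)
C. LHS = e^5 ≈ 148.4, RHS = e^5 ≈ 148.4 → holds here (LHS = RHS)

Answer: A, B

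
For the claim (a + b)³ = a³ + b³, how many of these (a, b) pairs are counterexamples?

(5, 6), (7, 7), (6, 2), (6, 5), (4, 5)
5

Testing each pair:
(5, 6): LHS = 1331, RHS = 341 → counterexample
(7, 7): LHS = 2744, RHS = 686 → counterexample
(6, 2): LHS = 512, RHS = 224 → counterexample
(6, 5): LHS = 1331, RHS = 341 → counterexample
(4, 5): LHS = 729, RHS = 189 → counterexample

That makes 5 counterexamples.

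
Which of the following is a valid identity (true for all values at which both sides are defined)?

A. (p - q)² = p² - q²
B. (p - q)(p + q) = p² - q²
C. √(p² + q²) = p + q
A: fails at (2, 5) — LHS = 9, RHS = -21.
B: holds — e.g. at (4, 5), both sides equal -9.
C: fails at (2, 4) — LHS = 2·√(5) ≈ 4.472, RHS = 6.

Answer: B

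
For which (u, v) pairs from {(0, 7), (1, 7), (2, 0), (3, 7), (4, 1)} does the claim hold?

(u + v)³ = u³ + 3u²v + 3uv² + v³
All pairs

Testing each pair:
(0, 7): LHS = 343, RHS = 343 → holds
(1, 7): LHS = 512, RHS = 512 → holds
(2, 0): LHS = 8, RHS = 8 → holds
(3, 7): LHS = 1000, RHS = 1000 → holds
(4, 1): LHS = 125, RHS = 125 → holds

Every pair satisfies the claim.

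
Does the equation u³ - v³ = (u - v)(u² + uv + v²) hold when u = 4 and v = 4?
Substituting u = 4, v = 4:

LHS = 4³ - 4³ = 0
RHS = (4 - 4)(4² + 4·4 + 4²) = 0

LHS = RHS, so the equation holds at this point.

Answer: Holds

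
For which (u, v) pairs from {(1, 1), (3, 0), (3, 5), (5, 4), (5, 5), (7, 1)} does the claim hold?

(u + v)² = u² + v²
(3, 0)

Testing each pair:
(1, 1): LHS = 4, RHS = 2 → fails
(3, 0): LHS = 9, RHS = 9 → holds
(3, 5): LHS = 64, RHS = 34 → fails
(5, 4): LHS = 81, RHS = 41 → fails
(5, 5): LHS = 100, RHS = 50 → fails
(7, 1): LHS = 64, RHS = 50 → fails

1 of 6 pairs satisfies the claim.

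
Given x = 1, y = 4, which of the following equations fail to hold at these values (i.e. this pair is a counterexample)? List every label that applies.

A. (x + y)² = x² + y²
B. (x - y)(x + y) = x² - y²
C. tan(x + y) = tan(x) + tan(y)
Evaluating each claim at the given values:
A. LHS = 25, RHS = 17 → fails here (LHS ≠ RHS)
B. LHS = -15, RHS = -15 → holds here (LHS = RHS)
C. LHS = tan(5) ≈ -3.381, RHS = tan(4) + tan(1) ≈ 2.715 → fails here (LHS ≠ RHS)

Answer: A, C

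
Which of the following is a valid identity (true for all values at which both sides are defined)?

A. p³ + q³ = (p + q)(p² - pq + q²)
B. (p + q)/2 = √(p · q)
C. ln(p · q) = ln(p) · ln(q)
A

A: holds — e.g. at (1, 2), both sides equal 9.
B: fails at (0, 1) — LHS = 1/2, RHS = 0.
C: fails at (5, 5) — LHS = ln(25) ≈ 3.219, RHS = ln(5)² ≈ 2.59.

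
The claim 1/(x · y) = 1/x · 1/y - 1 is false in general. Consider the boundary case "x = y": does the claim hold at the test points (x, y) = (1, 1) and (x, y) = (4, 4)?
No, fails at both test points

At (1, 1): LHS = 1 ≠ RHS = 0
At (4, 4): LHS = 1/16 ≠ RHS = -15/16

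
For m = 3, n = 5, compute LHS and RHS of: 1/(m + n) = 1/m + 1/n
LHS = 1/(3 + 5) = 1/8
RHS = 1/3 + 1/5 = 8/15

LHS ≠ RHS, so the equation does not hold here.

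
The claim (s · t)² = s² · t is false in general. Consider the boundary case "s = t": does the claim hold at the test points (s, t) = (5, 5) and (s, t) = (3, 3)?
At (5, 5): LHS = 625 ≠ RHS = 125
At (3, 3): LHS = 81 ≠ RHS = 27

Answer: No, fails at both test points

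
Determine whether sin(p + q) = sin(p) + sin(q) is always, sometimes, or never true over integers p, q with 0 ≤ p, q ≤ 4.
Sometimes true

It holds at (p, q) = (0, 3) (both sides equal sin(3) ≈ 0.1411), but fails at (p, q) = (3, 3) (LHS = sin(6) ≈ -0.2794, RHS = 2·sin(3) ≈ 0.2822).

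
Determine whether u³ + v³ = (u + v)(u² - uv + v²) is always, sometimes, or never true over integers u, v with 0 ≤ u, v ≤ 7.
The identity holds for every pair in the range. For instance at (u, v) = (2, 1): both sides equal 9.

Answer: Always true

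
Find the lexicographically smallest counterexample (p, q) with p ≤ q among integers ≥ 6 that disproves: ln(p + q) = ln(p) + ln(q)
(p, q) = (6, 6)

Substituting (6, 6) into the claim:
LHS = ln(6 + 6) = ln(12) ≈ 2.485
RHS = ln(6) + ln(6) = 2·ln(6) ≈ 3.584

Since LHS ≠ RHS, this pair disproves the claim, and no lexicographically smaller pair (p ≤ q, integers ≥ 6) does.

For instance (9, 13) is also a counterexample (LHS = ln(22) ≈ 3.091, RHS = ln(9) + ln(13) ≈ 4.762), but it's lexicographically larger.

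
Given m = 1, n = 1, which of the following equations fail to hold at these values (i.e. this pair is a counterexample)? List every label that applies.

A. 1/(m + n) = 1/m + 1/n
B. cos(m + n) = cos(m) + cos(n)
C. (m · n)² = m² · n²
Evaluating each claim at the given values:
A. LHS = 1/2, RHS = 2 → fails here (LHS ≠ RHS)
B. LHS = cos(2) ≈ -0.4161, RHS = 2·cos(1) ≈ 1.081 → fails here (LHS ≠ RHS)
C. LHS = 1, RHS = 1 → holds here (LHS = RHS)

Answer: A, B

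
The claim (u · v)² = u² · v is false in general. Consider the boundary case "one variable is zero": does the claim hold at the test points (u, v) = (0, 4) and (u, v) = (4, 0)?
At (0, 4): LHS = 0, RHS = 0 → equal
At (4, 0): LHS = 0, RHS = 0 → equal

So the claim does hold at both of these boundary points, even though it is not an identity.

Answer: Yes, holds at both test points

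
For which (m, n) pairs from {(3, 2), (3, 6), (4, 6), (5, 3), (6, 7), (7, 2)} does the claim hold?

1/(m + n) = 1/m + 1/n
None

Testing each pair:
(3, 2): LHS = 1/5, RHS = 5/6 → fails
(3, 6): LHS = 1/9, RHS = 1/2 → fails
(4, 6): LHS = 1/10, RHS = 5/12 → fails
(5, 3): LHS = 1/8, RHS = 8/15 → fails
(6, 7): LHS = 1/13, RHS = 13/42 → fails
(7, 2): LHS = 1/9, RHS = 9/14 → fails

No pair satisfies the claim.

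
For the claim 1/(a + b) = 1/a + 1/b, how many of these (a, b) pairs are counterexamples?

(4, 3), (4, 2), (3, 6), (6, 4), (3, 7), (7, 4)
6

Testing each pair:
(4, 3): LHS = 1/7, RHS = 7/12 → counterexample
(4, 2): LHS = 1/6, RHS = 3/4 → counterexample
(3, 6): LHS = 1/9, RHS = 1/2 → counterexample
(6, 4): LHS = 1/10, RHS = 5/12 → counterexample
(3, 7): LHS = 1/10, RHS = 10/21 → counterexample
(7, 4): LHS = 1/11, RHS = 11/28 → counterexample

That makes 6 counterexamples.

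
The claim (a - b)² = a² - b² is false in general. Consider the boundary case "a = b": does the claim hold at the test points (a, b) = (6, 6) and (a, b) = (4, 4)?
Yes, holds at both test points

At (6, 6): LHS = 0, RHS = 0 → equal
At (4, 4): LHS = 0, RHS = 0 → equal

So the claim does hold at both of these boundary points, even though it is not an identity.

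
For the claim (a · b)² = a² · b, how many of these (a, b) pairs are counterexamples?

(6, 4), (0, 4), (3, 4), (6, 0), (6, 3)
Testing each pair:
(6, 4): LHS = 576, RHS = 144 → counterexample
(0, 4): LHS = 0, RHS = 0 → satisfies claim
(3, 4): LHS = 144, RHS = 36 → counterexample
(6, 0): LHS = 0, RHS = 0 → satisfies claim
(6, 3): LHS = 324, RHS = 108 → counterexample

That makes 3 counterexamples.

Answer: 3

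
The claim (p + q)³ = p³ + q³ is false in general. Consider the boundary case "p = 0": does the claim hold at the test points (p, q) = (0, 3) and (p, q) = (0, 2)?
Yes, holds at both test points

At (0, 3): LHS = 27, RHS = 27 → equal
At (0, 2): LHS = 8, RHS = 8 → equal

So the claim does hold at both of these boundary points, even though it is not an identity.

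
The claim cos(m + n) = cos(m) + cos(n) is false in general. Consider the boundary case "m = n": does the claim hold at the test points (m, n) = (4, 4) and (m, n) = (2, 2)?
No, fails at both test points

At (4, 4): LHS = cos(8) ≈ -0.1455 ≠ RHS = 2·cos(4) ≈ -1.307
At (2, 2): LHS = cos(4) ≈ -0.6536 ≠ RHS = 2·cos(2) ≈ -0.8323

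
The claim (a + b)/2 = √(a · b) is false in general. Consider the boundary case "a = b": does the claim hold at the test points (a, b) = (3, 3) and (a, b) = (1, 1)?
Yes, holds at both test points

At (3, 3): LHS = 3, RHS = 3 → equal
At (1, 1): LHS = 1, RHS = 1 → equal

So the claim does hold at both of these boundary points, even though it is not an identity.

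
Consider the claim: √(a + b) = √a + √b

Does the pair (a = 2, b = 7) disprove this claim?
Substituting a = 2, b = 7:
LHS = √(2 + 7) = 3
RHS = √2 + √7 = √(2) + √(7) ≈ 4.06

Since LHS ≠ RHS, this pair disproves the claim.

Answer: Yes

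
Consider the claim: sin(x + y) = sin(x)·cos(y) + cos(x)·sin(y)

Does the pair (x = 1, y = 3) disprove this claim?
No

Substituting x = 1, y = 3:
LHS = sin(1 + 3) = sin(4) ≈ -0.7568
RHS = sin(1)·cos(3) + cos(1)·sin(3) = sin(1)·cos(3) + sin(3)·cos(1) ≈ -0.7568

The sides agree, so this pair does not disprove the claim.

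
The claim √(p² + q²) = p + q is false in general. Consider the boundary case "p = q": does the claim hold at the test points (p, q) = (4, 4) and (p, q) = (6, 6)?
No, fails at both test points

At (4, 4): LHS = 4·√(2) ≈ 5.657 ≠ RHS = 8
At (6, 6): LHS = 6·√(2) ≈ 8.485 ≠ RHS = 12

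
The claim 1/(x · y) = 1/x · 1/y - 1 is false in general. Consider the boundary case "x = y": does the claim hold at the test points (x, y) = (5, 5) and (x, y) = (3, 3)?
At (5, 5): LHS = 1/25 ≠ RHS = -24/25
At (3, 3): LHS = 1/9 ≠ RHS = -8/9

Answer: No, fails at both test points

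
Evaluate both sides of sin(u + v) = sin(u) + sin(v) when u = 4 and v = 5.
LHS = sin(4 + 5) = sin(9) ≈ 0.4121
RHS = sin(4) + sin(5) ≈ -1.716

LHS ≠ RHS (they differ by about 2.128), so the equation does not hold here.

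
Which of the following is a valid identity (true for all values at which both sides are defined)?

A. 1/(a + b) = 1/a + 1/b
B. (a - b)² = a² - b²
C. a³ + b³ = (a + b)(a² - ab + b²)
A: fails at (4, 4) — LHS = 1/8, RHS = 1/2.
B: fails at (2, 7) — LHS = 25, RHS = -45.
C: holds — e.g. at (1, 4), both sides equal 65.

Answer: C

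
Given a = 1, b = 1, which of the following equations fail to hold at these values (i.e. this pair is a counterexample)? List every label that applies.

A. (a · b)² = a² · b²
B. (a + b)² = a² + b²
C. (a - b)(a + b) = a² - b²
Evaluating each claim at the given values:
A. LHS = 1, RHS = 1 → holds here (LHS = RHS)
B. LHS = 4, RHS = 2 → fails here (LHS ≠ RHS)
C. LHS = 0, RHS = 0 → holds here (LHS = RHS)

Answer: B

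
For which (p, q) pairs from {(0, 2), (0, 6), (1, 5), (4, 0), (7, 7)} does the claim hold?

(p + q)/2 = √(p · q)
(7, 7)

Testing each pair:
(0, 2): LHS = 1, RHS = 0 → fails
(0, 6): LHS = 3, RHS = 0 → fails
(1, 5): LHS = 3, RHS = √(5) ≈ 2.236 → fails
(4, 0): LHS = 2, RHS = 0 → fails
(7, 7): LHS = 7, RHS = 7 → holds

1 of 5 pairs satisfies the claim.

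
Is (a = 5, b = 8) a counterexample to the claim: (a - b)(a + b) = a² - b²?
No

Substituting a = 5, b = 8:
LHS = (5 - 8)(5 + 8) = -39
RHS = 5² - 8² = -39

The sides agree, so this pair does not disprove the claim.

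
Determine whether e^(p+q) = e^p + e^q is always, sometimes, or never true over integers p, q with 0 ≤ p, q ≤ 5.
Never true

The claim fails for every pair in the range. For instance at (p, q) = (0, 3): LHS = e^3 ≈ 20.09, RHS = 1 + e^3 ≈ 21.09.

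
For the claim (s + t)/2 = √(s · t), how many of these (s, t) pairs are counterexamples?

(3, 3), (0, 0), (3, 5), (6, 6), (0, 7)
2

Testing each pair:
(3, 3): LHS = 3, RHS = 3 → satisfies claim
(0, 0): LHS = 0, RHS = 0 → satisfies claim
(3, 5): LHS = 4, RHS = √(15) ≈ 3.873 → counterexample
(6, 6): LHS = 6, RHS = 6 → satisfies claim
(0, 7): LHS = 7/2, RHS = 0 → counterexample

That makes 2 counterexamples.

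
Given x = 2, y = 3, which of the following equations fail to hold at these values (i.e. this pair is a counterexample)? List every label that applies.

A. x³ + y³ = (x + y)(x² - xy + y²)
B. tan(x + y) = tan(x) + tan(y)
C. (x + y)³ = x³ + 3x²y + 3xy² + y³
B

Evaluating each claim at the given values:
A. LHS = 35, RHS = 35 → holds here (LHS = RHS)
B. LHS = tan(5) ≈ -3.381, RHS = tan(2) + tan(3) ≈ -2.328 → fails here (LHS ≠ RHS)
C. LHS = 125, RHS = 125 → holds here (LHS = RHS)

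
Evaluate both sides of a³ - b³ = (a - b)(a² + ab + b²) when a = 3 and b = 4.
LHS = 3³ - 4³ = -37
RHS = (3 - 4)(3² + 3·4 + 4²) = -37

LHS = RHS: the two sides agree.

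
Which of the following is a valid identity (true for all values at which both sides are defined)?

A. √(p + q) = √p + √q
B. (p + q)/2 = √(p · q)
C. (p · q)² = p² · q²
A: fails at (2, 3) — LHS = √(5) ≈ 2.236, RHS = √(2) + √(3) ≈ 3.146.
B: fails at (5, 8) — LHS = 13/2, RHS = 2·√(10) ≈ 6.325.
C: holds — e.g. at (2, 3), both sides equal 36.

Answer: C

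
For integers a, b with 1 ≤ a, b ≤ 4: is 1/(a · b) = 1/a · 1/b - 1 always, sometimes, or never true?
The claim fails for every pair in the range. For instance at (a, b) = (4, 4): LHS = 1/16, RHS = -15/16.

Answer: Never true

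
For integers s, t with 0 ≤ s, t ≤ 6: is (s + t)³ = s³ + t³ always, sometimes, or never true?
It holds at (s, t) = (0, 6) (both sides equal 216), but fails at (s, t) = (1, 5) (LHS = 216, RHS = 126).

Answer: Sometimes true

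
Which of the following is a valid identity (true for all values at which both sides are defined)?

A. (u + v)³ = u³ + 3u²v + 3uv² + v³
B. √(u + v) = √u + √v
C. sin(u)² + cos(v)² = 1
A

A: holds — e.g. at (3, 4), both sides equal 343.
B: fails at (4, 5) — LHS = 3, RHS = 2 + √(5) ≈ 4.236.
C: fails at (6, 7) — LHS = sin(6)² + cos(7)² ≈ 0.6464, RHS = 1.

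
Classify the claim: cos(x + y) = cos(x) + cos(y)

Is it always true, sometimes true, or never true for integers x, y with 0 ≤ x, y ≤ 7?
Never true

The claim fails for every pair in the range. For instance at (x, y) = (6, 0): LHS = cos(6) ≈ 0.9602, RHS = cos(6) + 1 ≈ 1.96.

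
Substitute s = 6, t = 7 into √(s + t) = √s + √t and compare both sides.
LHS = √(6 + 7) = √(13) ≈ 3.606
RHS = √6 + √7 = √(6) + √(7) ≈ 5.095

LHS ≠ RHS (they differ by about 1.49), so the equation does not hold here.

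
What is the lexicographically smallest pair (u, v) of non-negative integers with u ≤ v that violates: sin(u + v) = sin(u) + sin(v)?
(u, v) = (1, 1)

At (0, 0): both sides equal 0, so it holds there.
At (0, 2): both sides equal sin(2) ≈ 0.9093, so it holds there.

Substituting (1, 1) into the claim:
LHS = sin(1 + 1) = sin(2) ≈ 0.9093
RHS = sin(1) + sin(1) = 2·sin(1) ≈ 1.683

Since LHS ≠ RHS, this pair disproves the claim, and no lexicographically smaller pair (u ≤ v, non-negative integers) does.

For instance (5, 7) is also a counterexample (LHS = sin(12) ≈ -0.5366, RHS = sin(5) + sin(7) ≈ -0.3019), but it's lexicographically larger.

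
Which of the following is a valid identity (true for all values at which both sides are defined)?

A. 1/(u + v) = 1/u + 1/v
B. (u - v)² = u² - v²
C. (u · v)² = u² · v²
A: fails at (4, 4) — LHS = 1/8, RHS = 1/2.
B: fails at (4, 5) — LHS = 1, RHS = -9.
C: holds — e.g. at (1, 3), both sides equal 9.

Answer: C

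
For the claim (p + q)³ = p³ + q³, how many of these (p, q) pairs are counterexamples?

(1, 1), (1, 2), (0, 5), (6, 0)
Testing each pair:
(1, 1): LHS = 8, RHS = 2 → counterexample
(1, 2): LHS = 27, RHS = 9 → counterexample
(0, 5): LHS = 125, RHS = 125 → satisfies claim
(6, 0): LHS = 216, RHS = 216 → satisfies claim

That makes 2 counterexamples.

Answer: 2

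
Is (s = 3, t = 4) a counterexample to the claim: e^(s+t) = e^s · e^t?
No

Substituting s = 3, t = 4:
LHS = e^(3+4) = e^7 ≈ 1097
RHS = e^3 · e^4 = e^7 ≈ 1097

The sides agree, so this pair does not disprove the claim.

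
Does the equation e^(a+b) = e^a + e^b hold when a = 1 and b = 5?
Substituting a = 1, b = 5:

LHS = e^(1+5) = e^6 ≈ 403.4
RHS = e^1 + e^5 = e + e^5 ≈ 151.1

LHS ≠ RHS, so the equation does not hold at this point.

Answer: Fails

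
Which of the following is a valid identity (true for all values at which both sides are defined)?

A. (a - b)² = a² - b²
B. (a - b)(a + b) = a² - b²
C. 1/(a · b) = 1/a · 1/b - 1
B

A: fails at (3, 4) — LHS = 1, RHS = -7.
B: holds — e.g. at (5, 8), both sides equal -39.
C: fails at (3, 3) — LHS = 1/9, RHS = -8/9.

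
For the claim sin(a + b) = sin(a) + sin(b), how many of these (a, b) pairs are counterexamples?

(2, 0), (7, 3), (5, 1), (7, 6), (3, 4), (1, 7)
5

Testing each pair:
(2, 0): LHS = sin(2) ≈ 0.9093, RHS = sin(2) ≈ 0.9093 → satisfies claim
(7, 3): LHS = sin(10) ≈ -0.544, RHS = sin(3) + sin(7) ≈ 0.7981 → counterexample
(5, 1): LHS = sin(6) ≈ -0.2794, RHS = sin(5) + sin(1) ≈ -0.1175 → counterexample
(7, 6): LHS = sin(13) ≈ 0.4202, RHS = sin(6) + sin(7) ≈ 0.3776 → counterexample
(3, 4): LHS = sin(7) ≈ 0.657, RHS = sin(4) + sin(3) ≈ -0.6157 → counterexample
(1, 7): LHS = sin(8) ≈ 0.9894, RHS = sin(7) + sin(1) ≈ 1.498 → counterexample

That makes 5 counterexamples.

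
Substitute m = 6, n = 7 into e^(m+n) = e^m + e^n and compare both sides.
LHS = e^(6+7) = e^13 ≈ 442413.4
RHS = e^6 + e^7 ≈ 1500

LHS ≠ RHS (they differ by about 440913.3), so the equation does not hold here.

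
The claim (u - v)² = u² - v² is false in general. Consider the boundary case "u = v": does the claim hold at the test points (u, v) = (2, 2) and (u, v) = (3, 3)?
Yes, holds at both test points

At (2, 2): LHS = 0, RHS = 0 → equal
At (3, 3): LHS = 0, RHS = 0 → equal

So the claim does hold at both of these boundary points, even though it is not an identity.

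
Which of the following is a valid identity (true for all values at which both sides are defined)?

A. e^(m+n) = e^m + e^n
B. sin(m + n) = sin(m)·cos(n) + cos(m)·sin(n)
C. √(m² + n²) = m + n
B

A: fails at (2, 5) — LHS = e^7 ≈ 1097, RHS = e^2 + e^5 ≈ 155.8.
B: holds — e.g. at (3, 5), both sides equal sin(8) ≈ 0.9894.
C: fails at (3, 4) — LHS = 5, RHS = 7.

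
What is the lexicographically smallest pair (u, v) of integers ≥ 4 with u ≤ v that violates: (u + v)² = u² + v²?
Substituting (4, 4) into the claim:
LHS = (4 + 4)² = 64
RHS = 4² + 4² = 32

Since LHS ≠ RHS, this pair disproves the claim, and no lexicographically smaller pair (u ≤ v, integers ≥ 4) does.

For instance (7, 9) is also a counterexample (LHS = 256, RHS = 130), but it's lexicographically larger.

Answer: (u, v) = (4, 4)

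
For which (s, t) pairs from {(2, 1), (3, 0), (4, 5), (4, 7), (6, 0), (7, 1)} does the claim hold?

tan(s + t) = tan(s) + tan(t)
Testing each pair:
(2, 1): LHS = tan(3) ≈ -0.1425, RHS = tan(2) + tan(1) ≈ -0.6276 → fails
(3, 0): LHS = tan(3) ≈ -0.1425, RHS = tan(3) ≈ -0.1425 → holds
(4, 5): LHS = tan(9) ≈ -0.4523, RHS = tan(5) + tan(4) ≈ -2.223 → fails
(4, 7): LHS = tan(11) ≈ -226, RHS = tan(7) + tan(4) ≈ 2.029 → fails
(6, 0): LHS = tan(6) ≈ -0.291, RHS = tan(6) ≈ -0.291 → holds
(7, 1): LHS = tan(8) ≈ -6.8, RHS = tan(7) + tan(1) ≈ 2.429 → fails

2 of 6 pairs satisfy the claim.

Answer: (3, 0), (6, 0)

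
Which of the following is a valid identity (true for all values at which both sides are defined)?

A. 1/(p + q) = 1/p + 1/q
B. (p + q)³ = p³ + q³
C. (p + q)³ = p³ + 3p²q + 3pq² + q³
A: fails at (4, 4) — LHS = 1/8, RHS = 1/2.
B: fails at (3, 5) — LHS = 512, RHS = 152.
C: holds — e.g. at (3, 7), both sides equal 1000.

Answer: C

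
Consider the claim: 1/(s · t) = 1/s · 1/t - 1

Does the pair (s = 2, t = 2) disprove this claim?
Yes

Substituting s = 2, t = 2:
LHS = 1/(2 · 2) = 1/4
RHS = 1/2 · 1/2 - 1 = -3/4

Since LHS ≠ RHS, this pair disproves the claim.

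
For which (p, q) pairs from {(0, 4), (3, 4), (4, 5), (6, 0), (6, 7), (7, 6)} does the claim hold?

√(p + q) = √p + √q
(0, 4), (6, 0)

Testing each pair:
(0, 4): LHS = 2, RHS = 2 → holds
(3, 4): LHS = √(7) ≈ 2.646, RHS = √(3) + 2 ≈ 3.732 → fails
(4, 5): LHS = 3, RHS = 2 + √(5) ≈ 4.236 → fails
(6, 0): LHS = √(6) ≈ 2.449, RHS = √(6) ≈ 2.449 → holds
(6, 7): LHS = √(13) ≈ 3.606, RHS = √(6) + √(7) ≈ 5.095 → fails
(7, 6): LHS = √(13) ≈ 3.606, RHS = √(6) + √(7) ≈ 5.095 → fails

2 of 6 pairs satisfy the claim.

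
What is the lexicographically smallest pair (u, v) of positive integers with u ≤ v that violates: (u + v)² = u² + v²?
Substituting (1, 1) into the claim:
LHS = (1 + 1)² = 4
RHS = 1² + 1² = 2

Since LHS ≠ RHS, this pair disproves the claim, and no lexicographically smaller pair (u ≤ v, positive integers) does.

For instance (4, 6) is also a counterexample (LHS = 100, RHS = 52), but it's lexicographically larger.

Answer: (u, v) = (1, 1)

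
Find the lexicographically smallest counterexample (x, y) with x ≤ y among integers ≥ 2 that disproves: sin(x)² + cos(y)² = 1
Substituting (2, 3) into the claim:
LHS = sin(2)² + cos(3)² ≈ 1.807
RHS = 1

Since LHS ≠ RHS, this pair disproves the claim, and no lexicographically smaller pair (x ≤ y, integers ≥ 2) does.

For instance (2, 4) is also a counterexample (LHS = cos(4)² + sin(2)² ≈ 1.254, RHS = 1), but it's lexicographically larger.

Answer: (x, y) = (2, 3)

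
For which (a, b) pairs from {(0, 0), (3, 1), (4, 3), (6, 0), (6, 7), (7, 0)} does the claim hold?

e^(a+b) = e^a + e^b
None

Testing each pair:
(0, 0): LHS = 1, RHS = 2 → fails
(3, 1): LHS = e^4 ≈ 54.6, RHS = e + e^3 ≈ 22.8 → fails
(4, 3): LHS = e^7 ≈ 1097, RHS = e^3 + e^4 ≈ 74.68 → fails
(6, 0): LHS = e^6 ≈ 403.4, RHS = 1 + e^6 ≈ 404.4 → fails
(6, 7): LHS = e^13 ≈ 442413.4, RHS = e^6 + e^7 ≈ 1500 → fails
(7, 0): LHS = e^7 ≈ 1097, RHS = 1 + e^7 ≈ 1098 → fails

No pair satisfies the claim.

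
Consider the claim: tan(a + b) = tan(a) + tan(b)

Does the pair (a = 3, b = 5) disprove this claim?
Substituting a = 3, b = 5:
LHS = tan(3 + 5) = tan(8) ≈ -6.8
RHS = tan(3) + tan(5) ≈ -3.523

Since LHS ≠ RHS, this pair disproves the claim.

Answer: Yes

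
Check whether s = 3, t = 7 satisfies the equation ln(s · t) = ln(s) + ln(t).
Holds

Substituting s = 3, t = 7:

LHS = ln(3 · 7) = ln(21) ≈ 3.045
RHS = ln(3) + ln(7) ≈ 3.045

LHS = RHS, so the equation holds at this point.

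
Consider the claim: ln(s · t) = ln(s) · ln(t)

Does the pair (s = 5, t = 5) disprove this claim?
Yes

Substituting s = 5, t = 5:
LHS = ln(5 · 5) = ln(25) ≈ 3.219
RHS = ln(5) · ln(5) = ln(5)² ≈ 2.59

Since LHS ≠ RHS, this pair disproves the claim.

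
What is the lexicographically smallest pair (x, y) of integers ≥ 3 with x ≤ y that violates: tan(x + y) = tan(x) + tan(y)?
(x, y) = (3, 3)

Substituting (3, 3) into the claim:
LHS = tan(3 + 3) = tan(6) ≈ -0.291
RHS = tan(3) + tan(3) = 2·tan(3) ≈ -0.2851

Since LHS ≠ RHS, this pair disproves the claim, and no lexicographically smaller pair (x ≤ y, integers ≥ 3) does.

For instance (6, 10) is also a counterexample (LHS = tan(16) ≈ 0.3006, RHS = tan(6) + tan(10) ≈ 0.3574), but it's lexicographically larger.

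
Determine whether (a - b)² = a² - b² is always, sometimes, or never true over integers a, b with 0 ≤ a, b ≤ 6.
It holds at (a, b) = (4, 0) (both sides equal 16), but fails at (a, b) = (4, 5) (LHS = 1, RHS = -9).

Answer: Sometimes true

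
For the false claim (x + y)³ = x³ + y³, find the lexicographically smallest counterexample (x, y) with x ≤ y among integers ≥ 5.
Substituting (5, 5) into the claim:
LHS = (5 + 5)³ = 1000
RHS = 5³ + 5³ = 250

Since LHS ≠ RHS, this pair disproves the claim, and no lexicographically smaller pair (x ≤ y, integers ≥ 5) does.

For instance (9, 10) is also a counterexample (LHS = 6859, RHS = 1729), but it's lexicographically larger.

Answer: (x, y) = (5, 5)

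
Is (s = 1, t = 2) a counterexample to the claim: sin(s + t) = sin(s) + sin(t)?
Substituting s = 1, t = 2:
LHS = sin(1 + 2) = sin(3) ≈ 0.1411
RHS = sin(1) + sin(2) ≈ 1.751

Since LHS ≠ RHS, this pair disproves the claim.

Answer: Yes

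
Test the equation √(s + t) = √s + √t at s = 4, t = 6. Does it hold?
Substituting s = 4, t = 6:

LHS = √(4 + 6) = √(10) ≈ 3.162
RHS = √4 + √6 = 2 + √(6) ≈ 4.449

LHS ≠ RHS, so the equation does not hold at this point.

Answer: Fails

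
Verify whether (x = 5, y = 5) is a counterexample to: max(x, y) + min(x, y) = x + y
Substituting x = 5, y = 5:
LHS = max(5, 5) + min(5, 5) = 10
RHS = 5 + 5 = 10

The sides agree, so this pair does not disprove the claim.

Answer: No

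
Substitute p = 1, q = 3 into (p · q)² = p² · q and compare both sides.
LHS = (1 · 3)² = 9
RHS = 1² · 3 = 3

LHS ≠ RHS, so the equation does not hold here.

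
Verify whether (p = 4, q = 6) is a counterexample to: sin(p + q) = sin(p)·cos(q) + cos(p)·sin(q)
Substituting p = 4, q = 6:
LHS = sin(4 + 6) = sin(10) ≈ -0.544
RHS = sin(4)·cos(6) + cos(4)·sin(6) = sin(4)·cos(6) + sin(6)·cos(4) ≈ -0.544

The sides agree, so this pair does not disprove the claim.

Answer: No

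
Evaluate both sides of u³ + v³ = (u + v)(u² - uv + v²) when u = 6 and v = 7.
LHS = 6³ + 7³ = 559
RHS = (6 + 7)(6² - 6·7 + 7²) = 559

LHS = RHS: the two sides agree.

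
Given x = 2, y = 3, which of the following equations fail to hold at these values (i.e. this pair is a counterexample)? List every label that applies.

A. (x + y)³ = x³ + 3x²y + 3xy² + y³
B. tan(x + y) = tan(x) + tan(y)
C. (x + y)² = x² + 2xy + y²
Evaluating each claim at the given values:
A. LHS = 125, RHS = 125 → holds here (LHS = RHS)
B. LHS = tan(5) ≈ -3.381, RHS = tan(2) + tan(3) ≈ -2.328 → fails here (LHS ≠ RHS)
C. LHS = 25, RHS = 25 → holds here (LHS = RHS)

Answer: B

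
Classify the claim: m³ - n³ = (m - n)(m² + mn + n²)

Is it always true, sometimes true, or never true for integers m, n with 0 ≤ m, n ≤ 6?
Always true

The identity holds for every pair in the range. For instance at (m, n) = (6, 0): both sides equal 216.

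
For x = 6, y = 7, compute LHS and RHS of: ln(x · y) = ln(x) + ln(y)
LHS = ln(6 · 7) = ln(42) ≈ 3.738
RHS = ln(6) + ln(7) ≈ 3.738

LHS = RHS: the two sides agree.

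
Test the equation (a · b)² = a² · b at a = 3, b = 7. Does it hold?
Substituting a = 3, b = 7:

LHS = (3 · 7)² = 441
RHS = 3² · 7 = 63

LHS ≠ RHS, so the equation does not hold at this point.

Answer: Fails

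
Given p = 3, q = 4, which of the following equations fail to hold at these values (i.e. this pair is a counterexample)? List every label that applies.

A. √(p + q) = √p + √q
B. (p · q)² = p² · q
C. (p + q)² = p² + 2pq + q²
A, B

Evaluating each claim at the given values:
A. LHS = √(7) ≈ 2.646, RHS = √(3) + 2 ≈ 3.732 → fails here (LHS ≠ RHS)
B. LHS = 144, RHS = 36 → fails here (LHS ≠ RHS)
C. LHS = 49, RHS = 49 → holds here (LHS = RHS)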